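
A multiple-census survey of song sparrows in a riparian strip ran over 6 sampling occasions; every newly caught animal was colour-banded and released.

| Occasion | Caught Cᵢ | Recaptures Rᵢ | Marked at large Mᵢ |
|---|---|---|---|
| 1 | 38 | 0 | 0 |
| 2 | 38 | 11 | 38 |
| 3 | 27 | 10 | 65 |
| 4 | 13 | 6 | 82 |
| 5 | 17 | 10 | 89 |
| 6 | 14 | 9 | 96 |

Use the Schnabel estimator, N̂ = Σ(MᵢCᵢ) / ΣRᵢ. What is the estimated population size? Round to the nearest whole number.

N ≈ 155

Σ MᵢCᵢ = 0·38 + 38·38 + 65·27 + 82·13 + 89·17 + 96·14 = 0 + 1444 + 1755 + 1066 + 1513 + 1344 = 7122
Σ Rᵢ = 0 + 11 + 10 + 6 + 10 + 9 = 46
N̂ = 7122 / 46 ≈ 154.8 → 155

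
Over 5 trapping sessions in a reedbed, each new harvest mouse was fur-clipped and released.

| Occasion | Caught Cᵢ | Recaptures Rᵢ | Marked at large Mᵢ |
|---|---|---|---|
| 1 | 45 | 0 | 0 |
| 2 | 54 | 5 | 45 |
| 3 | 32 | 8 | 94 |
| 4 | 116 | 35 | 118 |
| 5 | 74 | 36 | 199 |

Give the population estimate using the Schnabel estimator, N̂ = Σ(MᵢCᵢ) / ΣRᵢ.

N = 403

Σ MᵢCᵢ = 0·45 + 45·54 + 94·32 + 118·116 + 199·74 = 0 + 2430 + 3008 + 13688 + 14726 = 33852
Σ Rᵢ = 0 + 5 + 8 + 35 + 36 = 84
N̂ = 33852 / 84 = 403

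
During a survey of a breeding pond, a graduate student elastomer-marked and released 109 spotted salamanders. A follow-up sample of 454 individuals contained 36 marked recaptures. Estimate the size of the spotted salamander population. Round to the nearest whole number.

N ≈ 1375

N = (109 × 454) / 36 = 49486 / 36 ≈ 1374.6 → 1375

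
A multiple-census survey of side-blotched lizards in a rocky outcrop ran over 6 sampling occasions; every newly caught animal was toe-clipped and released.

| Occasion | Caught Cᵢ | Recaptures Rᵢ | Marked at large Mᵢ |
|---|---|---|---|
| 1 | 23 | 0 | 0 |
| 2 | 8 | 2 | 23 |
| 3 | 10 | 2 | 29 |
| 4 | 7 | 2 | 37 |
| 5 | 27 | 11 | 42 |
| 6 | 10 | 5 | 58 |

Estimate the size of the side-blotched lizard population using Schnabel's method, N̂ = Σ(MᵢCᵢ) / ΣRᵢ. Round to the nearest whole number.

N ≈ 111

Σ MᵢCᵢ = 0·23 + 23·8 + 29·10 + 37·7 + 42·27 + 58·10 = 0 + 184 + 290 + 259 + 1134 + 580 = 2447
Σ Rᵢ = 0 + 2 + 2 + 2 + 11 + 5 = 22
N̂ = 2447 / 22 ≈ 111.2 → 111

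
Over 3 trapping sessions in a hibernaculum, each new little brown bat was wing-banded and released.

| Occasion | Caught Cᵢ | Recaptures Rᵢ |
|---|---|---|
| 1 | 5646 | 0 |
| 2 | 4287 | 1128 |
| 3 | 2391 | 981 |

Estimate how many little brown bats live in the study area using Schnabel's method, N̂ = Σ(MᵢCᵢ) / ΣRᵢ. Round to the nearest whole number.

Marked at large before each occasion: Mᵢ = Σⱼ<ᵢ (Cⱼ − Rⱼ) → M1=0, M2=5646, M3=8805
Σ MᵢCᵢ = 0·5646 + 5646·4287 + 8805·2391 = 0 + 24204402 + 21052755 = 45257157
Σ Rᵢ = 0 + 1128 + 981 = 2109
N̂ = 45257157 / 2109 ≈ 21459.1 → 21459

N ≈ 21,459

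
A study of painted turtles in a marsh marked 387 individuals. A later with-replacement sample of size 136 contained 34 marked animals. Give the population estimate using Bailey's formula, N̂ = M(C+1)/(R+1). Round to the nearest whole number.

N ≈ 1515

N̂ = 387·(136+1)/(34+1) = 387·137/35 = 53019/35 ≈ 1514.8 → 1515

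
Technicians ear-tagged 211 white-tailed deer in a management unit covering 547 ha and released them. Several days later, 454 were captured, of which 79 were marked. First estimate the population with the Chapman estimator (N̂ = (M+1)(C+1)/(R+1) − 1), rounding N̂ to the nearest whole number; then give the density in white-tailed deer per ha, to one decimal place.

N̂ = 212·455/80 − 1 = 96460/80 − 1 ≈ 1204.8 → 1205
Density = N̂ / area = 1205 / 547 ≈ 2.20 → 2.2 per ha

density ≈ 2.2 white-tailed deer per ha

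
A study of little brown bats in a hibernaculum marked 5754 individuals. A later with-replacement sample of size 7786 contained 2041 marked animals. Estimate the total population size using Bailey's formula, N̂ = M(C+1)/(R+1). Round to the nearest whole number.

N̂ = 5754·(7786+1)/(2041+1) = 5754·7787/2042 = 44806398/2042 ≈ 21942.4 → 21942

N ≈ 21,942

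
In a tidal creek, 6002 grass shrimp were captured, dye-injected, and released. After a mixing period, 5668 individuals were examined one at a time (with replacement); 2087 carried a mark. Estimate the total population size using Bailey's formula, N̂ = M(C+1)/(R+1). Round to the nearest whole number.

N̂ = 6002·(5668+1)/(2087+1) = 6002·5669/2088 = 34025338/2088 ≈ 16295.7 → 16296

N ≈ 16,296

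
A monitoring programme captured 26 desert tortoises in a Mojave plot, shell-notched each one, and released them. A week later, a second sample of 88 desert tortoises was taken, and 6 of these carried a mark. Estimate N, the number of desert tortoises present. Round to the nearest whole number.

If marked individuals mix randomly, R/C ≈ M/N, giving N ≈ M·C/R.
N = (26 × 88) / 6 = 2288 / 6 ≈ 381.3 → 381

N ≈ 381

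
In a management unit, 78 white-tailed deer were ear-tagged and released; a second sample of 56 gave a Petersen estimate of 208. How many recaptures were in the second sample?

R = 21

From N = M·C/R: R = M·C / N = 78·56 / 208 = 4368 / 208 = 21.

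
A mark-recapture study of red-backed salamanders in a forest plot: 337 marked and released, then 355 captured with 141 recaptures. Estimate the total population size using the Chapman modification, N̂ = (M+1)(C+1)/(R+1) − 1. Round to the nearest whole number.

N ≈ 846

N̂ = (337+1)(355+1)/(141+1) − 1 = 338·356/142 − 1
= 120328/142 − 1 ≈ 847.4 − 1 ≈ 846.4 → 846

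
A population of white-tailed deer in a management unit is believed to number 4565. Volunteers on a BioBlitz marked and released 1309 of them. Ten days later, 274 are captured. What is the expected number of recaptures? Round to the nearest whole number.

expected recaptures ≈ 79

Expected recaptures E[R] = M·C / N.
E[R] = 1309 × 274 / 4565 = 358666 / 4565 ≈ 78.6 → 79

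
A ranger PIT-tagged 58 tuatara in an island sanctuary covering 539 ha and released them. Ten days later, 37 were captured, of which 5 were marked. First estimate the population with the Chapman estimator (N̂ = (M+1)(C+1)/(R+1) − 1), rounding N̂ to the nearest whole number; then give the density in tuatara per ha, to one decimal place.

density ≈ 0.7 tuatara per ha

N̂ = 59·38/6 − 1 = 2242/6 − 1 ≈ 372.7 → 373
Density = N̂ / area = 373 / 539 ≈ 0.69 → 0.7 per ha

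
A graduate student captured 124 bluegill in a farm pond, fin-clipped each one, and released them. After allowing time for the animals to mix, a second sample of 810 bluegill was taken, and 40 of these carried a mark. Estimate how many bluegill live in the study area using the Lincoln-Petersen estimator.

N = 2511

Lincoln-Petersen assumes M/N = R/C, so N = M·C / R.
N = (124 × 810) / 40 = 100440 / 40 = 2511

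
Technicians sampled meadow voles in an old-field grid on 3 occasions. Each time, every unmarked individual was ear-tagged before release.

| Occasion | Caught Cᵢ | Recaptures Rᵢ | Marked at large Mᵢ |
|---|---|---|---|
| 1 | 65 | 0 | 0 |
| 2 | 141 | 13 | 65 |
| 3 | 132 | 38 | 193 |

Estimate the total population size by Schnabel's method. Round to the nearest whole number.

N ≈ 679

Σ MᵢCᵢ = 0·65 + 65·141 + 193·132 = 0 + 9165 + 25476 = 34641
Σ Rᵢ = 0 + 13 + 38 = 51
N̂ = 34641 / 51 ≈ 679.2 → 679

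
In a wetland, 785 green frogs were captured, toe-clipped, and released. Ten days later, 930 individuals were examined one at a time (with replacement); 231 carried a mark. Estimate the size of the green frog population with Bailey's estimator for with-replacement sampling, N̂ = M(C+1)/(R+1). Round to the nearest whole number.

N̂ = 785·(930+1)/(231+1) = 785·931/232 = 730835/232 ≈ 3150.2 → 3150

N ≈ 3150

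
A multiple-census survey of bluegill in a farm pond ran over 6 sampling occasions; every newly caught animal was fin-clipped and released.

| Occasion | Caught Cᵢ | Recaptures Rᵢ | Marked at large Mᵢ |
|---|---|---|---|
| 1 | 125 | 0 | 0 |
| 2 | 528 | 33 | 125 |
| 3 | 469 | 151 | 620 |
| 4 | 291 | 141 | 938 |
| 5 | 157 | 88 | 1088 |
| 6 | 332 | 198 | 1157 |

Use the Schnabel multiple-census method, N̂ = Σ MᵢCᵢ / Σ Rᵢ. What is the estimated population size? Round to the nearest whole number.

N ≈ 1939

Σ MᵢCᵢ = 0·125 + 125·528 + 620·469 + 938·291 + 1088·157 + 1157·332 = 0 + 66000 + 290780 + 272958 + 170816 + 384124 = 1184678
Σ Rᵢ = 0 + 33 + 151 + 141 + 88 + 198 = 611
N̂ = 1184678 / 611 ≈ 1938.9 → 1939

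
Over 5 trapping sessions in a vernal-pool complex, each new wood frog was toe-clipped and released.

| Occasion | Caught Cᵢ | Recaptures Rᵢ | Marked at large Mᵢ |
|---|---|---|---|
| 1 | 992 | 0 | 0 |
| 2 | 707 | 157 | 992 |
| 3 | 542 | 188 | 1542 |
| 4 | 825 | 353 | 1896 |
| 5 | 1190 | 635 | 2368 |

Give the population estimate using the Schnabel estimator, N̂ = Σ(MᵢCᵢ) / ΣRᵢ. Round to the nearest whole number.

Σ MᵢCᵢ = 0·992 + 992·707 + 1542·542 + 1896·825 + 2368·1190 = 0 + 701344 + 835764 + 1564200 + 2817920 = 5919228
Σ Rᵢ = 0 + 157 + 188 + 353 + 635 = 1333
N̂ = 5919228 / 1333 ≈ 4440.5 → 4441

N ≈ 4441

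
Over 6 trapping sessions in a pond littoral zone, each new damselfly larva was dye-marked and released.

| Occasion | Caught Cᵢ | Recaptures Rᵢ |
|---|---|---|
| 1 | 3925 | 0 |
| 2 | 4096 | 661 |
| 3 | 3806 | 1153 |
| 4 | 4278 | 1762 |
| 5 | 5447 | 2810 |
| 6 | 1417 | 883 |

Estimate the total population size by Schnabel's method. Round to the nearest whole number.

Marked at large before each occasion: Mᵢ = Σⱼ<ᵢ (Cⱼ − Rⱼ) → M1=0, M2=3925, M3=7360, M4=10013, M5=12529, M6=15166
Σ MᵢCᵢ = 0·3925 + 3925·4096 + 7360·3806 + 10013·4278 + 12529·5447 + 15166·1417 = 0 + 16076800 + 28012160 + 42835614 + 68245463 + 21490222 = 176660259
Σ Rᵢ = 0 + 661 + 1153 + 1762 + 2810 + 883 = 7269
N̂ = 176660259 / 7269 ≈ 24303.2 → 24303

N ≈ 24,303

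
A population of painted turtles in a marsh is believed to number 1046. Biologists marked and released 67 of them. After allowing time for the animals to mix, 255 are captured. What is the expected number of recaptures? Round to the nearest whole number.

The marked fraction of the population is 67/1046, so in a sample of 255 expect C·(M/N) marked.
E[R] = 67 × 255 / 1046 = 17085 / 1046 ≈ 16.3 → 16

expected recaptures ≈ 16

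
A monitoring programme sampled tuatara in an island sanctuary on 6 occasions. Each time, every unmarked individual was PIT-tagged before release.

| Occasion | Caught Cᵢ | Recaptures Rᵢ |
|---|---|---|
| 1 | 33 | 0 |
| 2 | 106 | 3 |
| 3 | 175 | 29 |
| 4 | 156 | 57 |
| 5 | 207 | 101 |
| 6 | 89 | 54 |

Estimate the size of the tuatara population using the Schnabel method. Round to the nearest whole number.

N ≈ 793

Marked at large before each occasion: Mᵢ = Σⱼ<ᵢ (Cⱼ − Rⱼ) → M1=0, M2=33, M3=136, M4=282, M5=381, M6=487
Σ MᵢCᵢ = 0·33 + 33·106 + 136·175 + 282·156 + 381·207 + 487·89 = 0 + 3498 + 23800 + 43992 + 78867 + 43343 = 193500
Σ Rᵢ = 0 + 3 + 29 + 57 + 101 + 54 = 244
N̂ = 193500 / 244 ≈ 793.0 → 793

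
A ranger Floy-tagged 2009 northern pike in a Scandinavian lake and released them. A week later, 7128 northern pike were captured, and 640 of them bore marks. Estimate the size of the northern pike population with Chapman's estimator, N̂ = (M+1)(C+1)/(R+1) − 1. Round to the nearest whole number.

N ≈ 22,354

N̂ = (2009+1)(7128+1)/(640+1) − 1 = 2010·7129/641 − 1
= 14329290/641 − 1 ≈ 22354.6 − 1 ≈ 22353.6 → 22354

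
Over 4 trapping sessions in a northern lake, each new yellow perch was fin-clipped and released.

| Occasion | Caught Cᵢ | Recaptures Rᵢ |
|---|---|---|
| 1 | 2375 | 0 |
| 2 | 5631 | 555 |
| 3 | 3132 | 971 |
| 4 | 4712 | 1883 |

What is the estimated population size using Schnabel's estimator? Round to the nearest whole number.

N ≈ 24,055

Marked at large before each occasion: Mᵢ = Σⱼ<ᵢ (Cⱼ − Rⱼ) → M1=0, M2=2375, M3=7451, M4=9612
Σ MᵢCᵢ = 0·2375 + 2375·5631 + 7451·3132 + 9612·4712 = 0 + 13373625 + 23336532 + 45291744 = 82001901
Σ Rᵢ = 0 + 555 + 971 + 1883 = 3409
N̂ = 82001901 / 3409 ≈ 24054.5 → 24055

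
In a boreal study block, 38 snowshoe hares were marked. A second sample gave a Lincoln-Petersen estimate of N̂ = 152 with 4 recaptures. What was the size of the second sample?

From N = M·C/R: C = N·R / M = 152·4 / 38 = 608 / 38 = 16.

C = 16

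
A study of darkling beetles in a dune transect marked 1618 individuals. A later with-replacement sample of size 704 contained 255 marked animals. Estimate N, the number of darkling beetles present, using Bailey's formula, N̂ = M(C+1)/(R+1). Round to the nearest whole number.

N̂ = 1618·(704+1)/(255+1) = 1618·705/256 = 1140690/256 ≈ 4455.8 → 4456

N ≈ 4456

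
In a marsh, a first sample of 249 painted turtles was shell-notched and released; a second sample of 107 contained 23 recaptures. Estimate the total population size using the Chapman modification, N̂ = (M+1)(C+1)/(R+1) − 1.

N = 1124

N̂ = (249+1)(107+1)/(23+1) − 1 = 250·108/24 − 1
= 27000/24 − 1 = 1125 − 1 = 1124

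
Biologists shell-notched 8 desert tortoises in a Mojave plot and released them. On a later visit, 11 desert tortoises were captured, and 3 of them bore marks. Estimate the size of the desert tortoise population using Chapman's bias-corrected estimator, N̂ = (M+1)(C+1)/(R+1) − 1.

N̂ = (8+1)(11+1)/(3+1) − 1 = 9·12/4 − 1
= 108/4 − 1 = 27 − 1 = 26

N = 26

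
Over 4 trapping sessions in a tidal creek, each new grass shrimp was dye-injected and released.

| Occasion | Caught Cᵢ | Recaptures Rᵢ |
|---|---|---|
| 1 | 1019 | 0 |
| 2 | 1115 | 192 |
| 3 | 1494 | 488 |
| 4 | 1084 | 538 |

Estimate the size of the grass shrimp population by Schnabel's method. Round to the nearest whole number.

Marked at large before each occasion: Mᵢ = Σⱼ<ᵢ (Cⱼ − Rⱼ) → M1=0, M2=1019, M3=1942, M4=2948
Σ MᵢCᵢ = 0·1019 + 1019·1115 + 1942·1494 + 2948·1084 = 0 + 1136185 + 2901348 + 3195632 = 7233165
Σ Rᵢ = 0 + 192 + 488 + 538 = 1218
N̂ = 7233165 / 1218 ≈ 5938.6 → 5939

N ≈ 5939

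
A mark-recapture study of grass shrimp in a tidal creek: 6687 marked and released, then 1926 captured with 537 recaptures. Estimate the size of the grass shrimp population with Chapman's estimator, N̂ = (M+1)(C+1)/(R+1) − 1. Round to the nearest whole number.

N ≈ 23,954

N̂ = (6687+1)(1926+1)/(537+1) − 1 = 6688·1927/538 − 1
= 12887776/538 − 1 ≈ 23955.0 − 1 ≈ 23954.0 → 23954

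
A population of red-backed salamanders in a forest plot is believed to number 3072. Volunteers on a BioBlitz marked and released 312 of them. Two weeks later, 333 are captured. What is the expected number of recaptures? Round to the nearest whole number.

expected recaptures ≈ 34

The marked fraction of the population is 312/3072, so in a sample of 333 expect C·(M/N) marked.
E[R] = 312 × 333 / 3072 = 103896 / 3072 ≈ 33.8 → 34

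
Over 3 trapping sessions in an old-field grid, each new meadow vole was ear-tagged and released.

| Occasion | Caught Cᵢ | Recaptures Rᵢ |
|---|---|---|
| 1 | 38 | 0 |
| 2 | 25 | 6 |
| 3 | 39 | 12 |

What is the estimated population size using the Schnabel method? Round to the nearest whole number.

N ≈ 176

Marked at large before each occasion: Mᵢ = Σⱼ<ᵢ (Cⱼ − Rⱼ) → M1=0, M2=38, M3=57
Σ MᵢCᵢ = 0·38 + 38·25 + 57·39 = 0 + 950 + 2223 = 3173
Σ Rᵢ = 0 + 6 + 12 = 18
N̂ = 3173 / 18 ≈ 176.3 → 176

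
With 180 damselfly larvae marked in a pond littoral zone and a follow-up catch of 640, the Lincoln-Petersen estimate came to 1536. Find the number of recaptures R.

R = 75

From N = M·C/R: R = M·C / N = 180·640 / 1536 = 115200 / 1536 = 75.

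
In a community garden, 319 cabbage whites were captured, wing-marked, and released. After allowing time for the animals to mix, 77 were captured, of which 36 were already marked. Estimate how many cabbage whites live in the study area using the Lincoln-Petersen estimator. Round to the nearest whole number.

N = (319 × 77) / 36 = 24563 / 36 ≈ 682.3 → 682

N ≈ 682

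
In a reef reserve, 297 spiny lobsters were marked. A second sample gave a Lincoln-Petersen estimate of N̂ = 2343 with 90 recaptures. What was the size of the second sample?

From N = M·C/R: C = N·R / M = 2343·90 / 297 = 210870 / 297 = 710.

C = 710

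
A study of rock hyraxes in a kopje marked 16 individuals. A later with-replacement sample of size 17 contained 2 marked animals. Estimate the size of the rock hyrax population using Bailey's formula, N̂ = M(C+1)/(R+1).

N = 96

N̂ = 16·(17+1)/(2+1) = 16·18/3 = 288/3 = 96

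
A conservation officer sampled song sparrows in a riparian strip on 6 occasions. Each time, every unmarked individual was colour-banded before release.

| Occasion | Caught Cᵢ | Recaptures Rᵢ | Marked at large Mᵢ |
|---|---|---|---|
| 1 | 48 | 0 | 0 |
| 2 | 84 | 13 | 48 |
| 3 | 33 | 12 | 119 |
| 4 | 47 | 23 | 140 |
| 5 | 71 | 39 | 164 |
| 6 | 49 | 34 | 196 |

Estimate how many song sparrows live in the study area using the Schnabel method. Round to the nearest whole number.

N ≈ 296

Σ MᵢCᵢ = 0·48 + 48·84 + 119·33 + 140·47 + 164·71 + 196·49 = 0 + 4032 + 3927 + 6580 + 11644 + 9604 = 35787
Σ Rᵢ = 0 + 13 + 12 + 23 + 39 + 34 = 121
N̂ = 35787 / 121 ≈ 295.8 → 296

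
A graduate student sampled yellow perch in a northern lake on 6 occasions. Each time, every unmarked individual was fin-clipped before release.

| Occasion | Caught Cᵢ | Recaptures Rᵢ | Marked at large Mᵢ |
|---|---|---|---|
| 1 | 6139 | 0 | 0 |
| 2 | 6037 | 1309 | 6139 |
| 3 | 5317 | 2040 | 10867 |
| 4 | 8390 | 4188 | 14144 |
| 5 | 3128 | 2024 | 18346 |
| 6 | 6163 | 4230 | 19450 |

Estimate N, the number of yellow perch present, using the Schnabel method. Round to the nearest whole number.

N ≈ 28,335

Σ MᵢCᵢ = 0·6139 + 6139·6037 + 10867·5317 + 14144·8390 + 18346·3128 + 19450·6163 = 0 + 37061143 + 57779839 + 118668160 + 57386288 + 119870350 = 390765780
Σ Rᵢ = 0 + 1309 + 2040 + 4188 + 2024 + 4230 = 13791
N̂ = 390765780 / 13791 ≈ 28334.8 → 28335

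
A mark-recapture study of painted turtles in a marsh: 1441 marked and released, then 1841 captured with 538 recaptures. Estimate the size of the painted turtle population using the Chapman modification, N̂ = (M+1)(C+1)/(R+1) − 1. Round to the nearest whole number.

N̂ = (1441+1)(1841+1)/(538+1) − 1 = 1442·1842/539 − 1
= 2656164/539 − 1 ≈ 4927.9 − 1 ≈ 4926.9 → 4927

N ≈ 4927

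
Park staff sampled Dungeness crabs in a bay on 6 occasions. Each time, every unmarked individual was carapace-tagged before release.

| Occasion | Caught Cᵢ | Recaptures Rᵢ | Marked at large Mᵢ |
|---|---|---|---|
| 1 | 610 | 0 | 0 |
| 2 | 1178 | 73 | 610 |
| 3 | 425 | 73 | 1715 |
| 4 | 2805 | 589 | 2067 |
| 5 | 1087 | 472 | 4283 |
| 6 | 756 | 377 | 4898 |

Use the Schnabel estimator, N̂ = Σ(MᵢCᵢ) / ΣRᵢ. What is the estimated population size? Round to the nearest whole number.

Σ MᵢCᵢ = 0·610 + 610·1178 + 1715·425 + 2067·2805 + 4283·1087 + 4898·756 = 0 + 718580 + 728875 + 5797935 + 4655621 + 3702888 = 15603899
Σ Rᵢ = 0 + 73 + 73 + 589 + 472 + 377 = 1584
N̂ = 15603899 / 1584 ≈ 9850.9 → 9851

N ≈ 9851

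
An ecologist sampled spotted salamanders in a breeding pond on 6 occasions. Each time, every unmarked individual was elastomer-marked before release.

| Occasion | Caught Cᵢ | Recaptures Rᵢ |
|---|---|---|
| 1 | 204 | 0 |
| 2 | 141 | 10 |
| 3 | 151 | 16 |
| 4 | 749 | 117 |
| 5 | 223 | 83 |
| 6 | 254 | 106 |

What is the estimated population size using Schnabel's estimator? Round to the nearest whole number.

N ≈ 2990

Marked at large before each occasion: Mᵢ = Σⱼ<ᵢ (Cⱼ − Rⱼ) → M1=0, M2=204, M3=335, M4=470, M5=1102, M6=1242
Σ MᵢCᵢ = 0·204 + 204·141 + 335·151 + 470·749 + 1102·223 + 1242·254 = 0 + 28764 + 50585 + 352030 + 245746 + 315468 = 992593
Σ Rᵢ = 0 + 10 + 16 + 117 + 83 + 106 = 332
N̂ = 992593 / 332 ≈ 2989.7 → 2990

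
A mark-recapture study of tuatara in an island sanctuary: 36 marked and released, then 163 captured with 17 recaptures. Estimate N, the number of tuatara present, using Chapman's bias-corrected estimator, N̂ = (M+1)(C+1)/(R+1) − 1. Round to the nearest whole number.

N̂ = (36+1)(163+1)/(17+1) − 1 = 37·164/18 − 1
= 6068/18 − 1 ≈ 337.1 − 1 ≈ 336.1 → 336

N ≈ 336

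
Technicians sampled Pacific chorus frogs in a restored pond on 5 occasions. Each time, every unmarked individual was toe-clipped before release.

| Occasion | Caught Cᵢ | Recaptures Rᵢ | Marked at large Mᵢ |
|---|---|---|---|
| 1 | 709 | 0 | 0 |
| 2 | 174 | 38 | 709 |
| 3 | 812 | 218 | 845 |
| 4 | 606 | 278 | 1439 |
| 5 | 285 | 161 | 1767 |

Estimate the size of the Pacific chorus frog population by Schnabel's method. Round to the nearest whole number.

N ≈ 3144

Σ MᵢCᵢ = 0·709 + 709·174 + 845·812 + 1439·606 + 1767·285 = 0 + 123366 + 686140 + 872034 + 503595 = 2185135
Σ Rᵢ = 0 + 38 + 218 + 278 + 161 = 695
N̂ = 2185135 / 695 ≈ 3144.1 → 3144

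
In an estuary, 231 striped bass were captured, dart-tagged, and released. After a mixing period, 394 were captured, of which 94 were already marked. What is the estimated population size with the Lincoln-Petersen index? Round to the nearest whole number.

N ≈ 968

If marked individuals mix randomly, R/C ≈ M/N, giving N ≈ M·C/R.
N = (231 × 394) / 94 = 91014 / 94 ≈ 968.2 → 968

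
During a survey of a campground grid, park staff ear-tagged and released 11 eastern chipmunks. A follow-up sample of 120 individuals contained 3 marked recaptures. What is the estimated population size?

The marked fraction in the recapture sample should equal the marked fraction in the population: 3/120 = 11/N.
N = (11 × 120) / 3 = 1320 / 3 = 440

N = 440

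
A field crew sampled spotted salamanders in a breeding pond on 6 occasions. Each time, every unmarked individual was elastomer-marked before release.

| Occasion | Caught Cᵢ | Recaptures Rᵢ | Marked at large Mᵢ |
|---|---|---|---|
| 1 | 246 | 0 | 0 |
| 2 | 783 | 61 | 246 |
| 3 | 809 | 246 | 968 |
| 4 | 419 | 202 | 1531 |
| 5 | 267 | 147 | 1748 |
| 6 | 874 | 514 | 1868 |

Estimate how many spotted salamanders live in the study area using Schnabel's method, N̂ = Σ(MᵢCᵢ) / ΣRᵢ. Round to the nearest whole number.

N ≈ 3177

Σ MᵢCᵢ = 0·246 + 246·783 + 968·809 + 1531·419 + 1748·267 + 1868·874 = 0 + 192618 + 783112 + 641489 + 466716 + 1632632 = 3716567
Σ Rᵢ = 0 + 61 + 246 + 202 + 147 + 514 = 1170
N̂ = 3716567 / 1170 ≈ 3176.6 → 3177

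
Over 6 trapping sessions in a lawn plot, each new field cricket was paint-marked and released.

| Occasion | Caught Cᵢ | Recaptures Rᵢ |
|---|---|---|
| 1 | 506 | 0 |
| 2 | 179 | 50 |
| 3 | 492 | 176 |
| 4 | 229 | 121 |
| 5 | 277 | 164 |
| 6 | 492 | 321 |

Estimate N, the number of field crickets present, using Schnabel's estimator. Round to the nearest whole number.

Marked at large before each occasion: Mᵢ = Σⱼ<ᵢ (Cⱼ − Rⱼ) → M1=0, M2=506, M3=635, M4=951, M5=1059, M6=1172
Σ MᵢCᵢ = 0·506 + 506·179 + 635·492 + 951·229 + 1059·277 + 1172·492 = 0 + 90574 + 312420 + 217779 + 293343 + 576624 = 1490740
Σ Rᵢ = 0 + 50 + 176 + 121 + 164 + 321 = 832
N̂ = 1490740 / 832 ≈ 1791.8 → 1792

N ≈ 1792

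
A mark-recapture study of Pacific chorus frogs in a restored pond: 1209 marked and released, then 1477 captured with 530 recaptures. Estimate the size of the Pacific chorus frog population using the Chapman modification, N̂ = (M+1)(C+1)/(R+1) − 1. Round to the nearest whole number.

N̂ = (1209+1)(1477+1)/(530+1) − 1 = 1210·1478/531 − 1
= 1788380/531 − 1 ≈ 3367.9 − 1 ≈ 3366.9 → 3367

N ≈ 3367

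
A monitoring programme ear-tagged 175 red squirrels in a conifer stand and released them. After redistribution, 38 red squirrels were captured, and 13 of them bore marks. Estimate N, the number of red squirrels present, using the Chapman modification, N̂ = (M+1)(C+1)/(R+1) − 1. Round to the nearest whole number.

N ≈ 489

N̂ = (175+1)(38+1)/(13+1) − 1 = 176·39/14 − 1
= 6864/14 − 1 ≈ 490.3 − 1 ≈ 489.3 → 489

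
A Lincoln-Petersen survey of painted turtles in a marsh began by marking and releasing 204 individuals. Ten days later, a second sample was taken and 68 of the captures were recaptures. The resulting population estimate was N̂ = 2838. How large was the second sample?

C = 946

From N = M·C/R: C = N·R / M = 2838·68 / 204 = 192984 / 204 = 946.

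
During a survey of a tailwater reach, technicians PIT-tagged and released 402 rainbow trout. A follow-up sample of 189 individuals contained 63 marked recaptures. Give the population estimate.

N = 1206

N = (402 × 189) / 63 = 75978 / 63 = 1206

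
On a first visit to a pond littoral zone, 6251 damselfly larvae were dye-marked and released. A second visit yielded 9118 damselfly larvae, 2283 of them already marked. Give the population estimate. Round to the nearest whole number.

N ≈ 24,966

N = (6251 × 9118) / 2283 = 56996618 / 2283 ≈ 24965.7 → 24966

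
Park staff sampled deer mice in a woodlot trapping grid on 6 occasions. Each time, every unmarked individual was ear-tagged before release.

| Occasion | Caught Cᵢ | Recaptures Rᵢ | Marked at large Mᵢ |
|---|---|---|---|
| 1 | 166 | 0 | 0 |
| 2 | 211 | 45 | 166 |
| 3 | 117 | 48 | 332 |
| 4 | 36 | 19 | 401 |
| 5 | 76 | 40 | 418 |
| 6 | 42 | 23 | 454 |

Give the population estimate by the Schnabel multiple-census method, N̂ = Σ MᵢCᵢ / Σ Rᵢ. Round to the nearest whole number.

N ≈ 795

Σ MᵢCᵢ = 0·166 + 166·211 + 332·117 + 401·36 + 418·76 + 454·42 = 0 + 35026 + 38844 + 14436 + 31768 + 19068 = 139142
Σ Rᵢ = 0 + 45 + 48 + 19 + 40 + 23 = 175
N̂ = 139142 / 175 ≈ 795.1 → 795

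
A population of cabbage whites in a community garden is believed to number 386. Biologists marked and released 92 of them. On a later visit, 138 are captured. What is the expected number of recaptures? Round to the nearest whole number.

Expected recaptures E[R] = M·C / N.
E[R] = 92 × 138 / 386 = 12696 / 386 ≈ 32.9 → 33

expected recaptures ≈ 33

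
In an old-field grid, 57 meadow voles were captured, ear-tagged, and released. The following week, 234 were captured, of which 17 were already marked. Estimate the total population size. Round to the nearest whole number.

N = (57 × 234) / 17 = 13338 / 17 ≈ 784.6 → 785

N ≈ 785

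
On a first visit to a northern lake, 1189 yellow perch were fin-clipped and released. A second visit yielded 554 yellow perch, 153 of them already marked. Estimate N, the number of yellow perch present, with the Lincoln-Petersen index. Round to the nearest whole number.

N = (1189 × 554) / 153 = 658706 / 153 ≈ 4305.3 → 4305

N ≈ 4305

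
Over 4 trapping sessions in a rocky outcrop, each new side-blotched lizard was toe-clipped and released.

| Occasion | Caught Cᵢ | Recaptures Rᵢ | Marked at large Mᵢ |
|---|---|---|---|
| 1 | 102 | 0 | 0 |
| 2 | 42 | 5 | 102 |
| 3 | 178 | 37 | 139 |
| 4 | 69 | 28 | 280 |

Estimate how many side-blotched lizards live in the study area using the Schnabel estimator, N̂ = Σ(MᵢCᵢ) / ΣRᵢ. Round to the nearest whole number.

Σ MᵢCᵢ = 0·102 + 102·42 + 139·178 + 280·69 = 0 + 4284 + 24742 + 19320 = 48346
Σ Rᵢ = 0 + 5 + 37 + 28 = 70
N̂ = 48346 / 70 ≈ 690.7 → 691

N ≈ 691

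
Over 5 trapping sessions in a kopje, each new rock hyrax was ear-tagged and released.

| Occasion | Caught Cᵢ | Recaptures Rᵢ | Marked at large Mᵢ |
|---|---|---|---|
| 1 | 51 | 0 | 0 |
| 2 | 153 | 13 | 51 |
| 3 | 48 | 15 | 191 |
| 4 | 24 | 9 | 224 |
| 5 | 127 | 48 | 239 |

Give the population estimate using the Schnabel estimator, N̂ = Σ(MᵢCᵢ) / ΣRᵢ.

Σ MᵢCᵢ = 0·51 + 51·153 + 191·48 + 224·24 + 239·127 = 0 + 7803 + 9168 + 5376 + 30353 = 52700
Σ Rᵢ = 0 + 13 + 15 + 9 + 48 = 85
N̂ = 52700 / 85 = 620

N = 620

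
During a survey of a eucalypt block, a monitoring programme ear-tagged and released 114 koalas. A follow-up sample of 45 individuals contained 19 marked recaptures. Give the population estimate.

N = 270

The marked fraction in the recapture sample should equal the marked fraction in the population: 19/45 = 114/N.
N = (114 × 45) / 19 = 5130 / 19 = 270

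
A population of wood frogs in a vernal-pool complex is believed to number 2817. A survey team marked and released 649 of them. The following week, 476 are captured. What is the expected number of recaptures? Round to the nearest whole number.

expected recaptures ≈ 110

Expected recaptures E[R] = M·C / N.
E[R] = 649 × 476 / 2817 = 308924 / 2817 ≈ 109.7 → 110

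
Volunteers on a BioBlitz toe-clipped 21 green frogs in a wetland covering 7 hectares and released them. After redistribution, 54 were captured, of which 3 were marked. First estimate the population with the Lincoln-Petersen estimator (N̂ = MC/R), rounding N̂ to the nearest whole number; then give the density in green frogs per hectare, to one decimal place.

N̂ = 21·54/3 = 1134/3 = 378
Density = N̂ / area = 378 / 7 = 54.0 per hectare

density ≈ 54.0 green frogs per hectare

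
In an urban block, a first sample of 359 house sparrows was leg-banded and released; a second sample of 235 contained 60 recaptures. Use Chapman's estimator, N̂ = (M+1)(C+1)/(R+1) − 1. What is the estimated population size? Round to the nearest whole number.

N ≈ 1392

N̂ = (359+1)(235+1)/(60+1) − 1 = 360·236/61 − 1
= 84960/61 − 1 ≈ 1392.8 − 1 ≈ 1391.8 → 1392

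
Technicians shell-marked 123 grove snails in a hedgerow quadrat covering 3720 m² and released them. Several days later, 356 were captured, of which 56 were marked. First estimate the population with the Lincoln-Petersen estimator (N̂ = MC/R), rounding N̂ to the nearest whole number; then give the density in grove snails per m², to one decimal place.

density ≈ 0.2 grove snails per m²

N̂ = 123·356/56 = 43788/56 ≈ 781.9 → 782
Density = N̂ / area = 782 / 3720 ≈ 0.21 → 0.2 per m²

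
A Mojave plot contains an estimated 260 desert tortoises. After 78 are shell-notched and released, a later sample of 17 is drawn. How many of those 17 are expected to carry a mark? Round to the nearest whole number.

expected recaptures ≈ 5

The marked fraction of the population is 78/260, so in a sample of 17 expect C·(M/N) marked.
E[R] = 78 × 17 / 260 = 1326 / 260 ≈ 5.1 → 5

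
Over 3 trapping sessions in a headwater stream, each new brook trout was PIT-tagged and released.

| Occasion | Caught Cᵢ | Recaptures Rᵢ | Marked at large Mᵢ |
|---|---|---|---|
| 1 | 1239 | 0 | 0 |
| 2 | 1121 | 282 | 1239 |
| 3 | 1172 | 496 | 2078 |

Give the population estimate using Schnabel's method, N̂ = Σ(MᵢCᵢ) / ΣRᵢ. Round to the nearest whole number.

Σ MᵢCᵢ = 0·1239 + 1239·1121 + 2078·1172 = 0 + 1388919 + 2435416 = 3824335
Σ Rᵢ = 0 + 282 + 496 = 778
N̂ = 3824335 / 778 ≈ 4915.6 → 4916

N ≈ 4916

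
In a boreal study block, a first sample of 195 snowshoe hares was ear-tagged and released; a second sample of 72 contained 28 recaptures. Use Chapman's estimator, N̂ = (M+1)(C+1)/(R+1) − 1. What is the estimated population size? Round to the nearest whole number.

N̂ = (195+1)(72+1)/(28+1) − 1 = 196·73/29 − 1
= 14308/29 − 1 ≈ 493.4 − 1 ≈ 492.4 → 492

N ≈ 492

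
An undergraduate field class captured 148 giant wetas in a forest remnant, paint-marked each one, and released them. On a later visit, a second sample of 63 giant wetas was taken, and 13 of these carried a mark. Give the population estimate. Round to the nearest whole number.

If marked individuals mix randomly, R/C ≈ M/N, giving N ≈ M·C/R.
N = (148 × 63) / 13 = 9324 / 13 ≈ 717.2 → 717

N ≈ 717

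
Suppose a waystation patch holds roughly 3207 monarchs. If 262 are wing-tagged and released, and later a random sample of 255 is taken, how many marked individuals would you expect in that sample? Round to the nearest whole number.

expected recaptures ≈ 21

The marked fraction of the population is 262/3207, so in a sample of 255 expect C·(M/N) marked.
E[R] = 262 × 255 / 3207 = 66810 / 3207 ≈ 20.8 → 21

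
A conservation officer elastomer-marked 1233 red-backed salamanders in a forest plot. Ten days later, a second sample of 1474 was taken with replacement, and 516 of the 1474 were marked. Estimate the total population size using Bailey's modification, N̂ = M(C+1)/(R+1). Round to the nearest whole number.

N ≈ 3518

N̂ = 1233·(1474+1)/(516+1) = 1233·1475/517 = 1818675/517 ≈ 3517.7 → 3518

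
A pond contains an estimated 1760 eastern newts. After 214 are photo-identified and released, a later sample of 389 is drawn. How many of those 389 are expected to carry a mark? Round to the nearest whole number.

Expected recaptures E[R] = M·C / N.
E[R] = 214 × 389 / 1760 = 83246 / 1760 ≈ 47.3 → 47

expected recaptures ≈ 47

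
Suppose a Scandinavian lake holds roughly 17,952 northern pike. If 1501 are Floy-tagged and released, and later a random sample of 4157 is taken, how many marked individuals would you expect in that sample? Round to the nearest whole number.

The marked fraction of the population is 1501/17952, so in a sample of 4157 expect C·(M/N) marked.
E[R] = 1501 × 4157 / 17952 = 6239657 / 17952 ≈ 347.6 → 348

expected recaptures ≈ 348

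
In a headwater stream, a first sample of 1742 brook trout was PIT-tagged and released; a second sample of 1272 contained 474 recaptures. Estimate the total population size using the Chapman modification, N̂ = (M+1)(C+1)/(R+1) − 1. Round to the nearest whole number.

N ≈ 4670

N̂ = (1742+1)(1272+1)/(474+1) − 1 = 1743·1273/475 − 1
= 2218839/475 − 1 ≈ 4671.2 − 1 ≈ 4670.2 → 4670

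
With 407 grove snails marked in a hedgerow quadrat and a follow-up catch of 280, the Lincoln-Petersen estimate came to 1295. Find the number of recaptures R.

From N = M·C/R: R = M·C / N = 407·280 / 1295 = 113960 / 1295 = 88.

R = 88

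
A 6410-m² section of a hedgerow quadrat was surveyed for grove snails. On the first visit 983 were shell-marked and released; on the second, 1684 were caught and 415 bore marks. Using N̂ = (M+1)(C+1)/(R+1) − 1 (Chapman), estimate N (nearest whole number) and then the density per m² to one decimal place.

density ≈ 0.6 grove snails per m²

N̂ = 984·1685/416 − 1 = 1658040/416 − 1 ≈ 3984.7 → 3985
Density = N̂ / area = 3985 / 6410 ≈ 0.62 → 0.6 per m²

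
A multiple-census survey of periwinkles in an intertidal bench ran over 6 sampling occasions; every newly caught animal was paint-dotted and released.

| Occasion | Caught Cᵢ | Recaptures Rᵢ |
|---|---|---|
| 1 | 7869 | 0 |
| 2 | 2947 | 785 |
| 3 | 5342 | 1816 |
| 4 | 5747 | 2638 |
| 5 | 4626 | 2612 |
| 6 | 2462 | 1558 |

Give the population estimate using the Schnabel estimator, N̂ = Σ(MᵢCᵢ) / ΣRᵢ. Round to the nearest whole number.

N ≈ 29,522

Marked at large before each occasion: Mᵢ = Σⱼ<ᵢ (Cⱼ − Rⱼ) → M1=0, M2=7869, M3=10031, M4=13557, M5=16666, M6=18680
Σ MᵢCᵢ = 0·7869 + 7869·2947 + 10031·5342 + 13557·5747 + 16666·4626 + 18680·2462 = 0 + 23189943 + 53585602 + 77912079 + 77096916 + 45990160 = 277774700
Σ Rᵢ = 0 + 785 + 1816 + 2638 + 2612 + 1558 = 9409
N̂ = 277774700 / 9409 ≈ 29522.2 → 29522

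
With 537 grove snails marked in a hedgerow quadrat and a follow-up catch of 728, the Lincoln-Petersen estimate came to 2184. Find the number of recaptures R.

R = 179

From N = M·C/R: R = M·C / N = 537·728 / 2184 = 390936 / 2184 = 179.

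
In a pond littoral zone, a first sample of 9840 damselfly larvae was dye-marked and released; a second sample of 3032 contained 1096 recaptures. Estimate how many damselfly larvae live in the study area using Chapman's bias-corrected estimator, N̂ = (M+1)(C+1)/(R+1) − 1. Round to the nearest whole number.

N ≈ 27,208

N̂ = (9840+1)(3032+1)/(1096+1) − 1 = 9841·3033/1097 − 1
= 29847753/1097 − 1 ≈ 27208.5 − 1 ≈ 27207.5 → 27208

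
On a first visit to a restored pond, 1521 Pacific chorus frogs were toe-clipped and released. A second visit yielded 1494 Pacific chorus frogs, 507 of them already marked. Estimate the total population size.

The marked fraction in the recapture sample should equal the marked fraction in the population: 507/1494 = 1521/N.
N = (1521 × 1494) / 507 = 2272374 / 507 = 4482

N = 4482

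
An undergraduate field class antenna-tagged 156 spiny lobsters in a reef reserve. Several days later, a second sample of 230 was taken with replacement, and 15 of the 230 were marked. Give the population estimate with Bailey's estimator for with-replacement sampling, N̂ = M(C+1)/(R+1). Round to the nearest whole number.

N ≈ 2252

N̂ = 156·(230+1)/(15+1) = 156·231/16 = 36036/16 ≈ 2252.2 → 2252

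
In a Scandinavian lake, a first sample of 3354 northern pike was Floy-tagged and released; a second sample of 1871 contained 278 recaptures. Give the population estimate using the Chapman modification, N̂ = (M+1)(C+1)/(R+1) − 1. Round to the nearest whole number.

N ≈ 22,510

N̂ = (3354+1)(1871+1)/(278+1) − 1 = 3355·1872/279 − 1
= 6280560/279 − 1 ≈ 22511.0 − 1 ≈ 22510.0 → 22510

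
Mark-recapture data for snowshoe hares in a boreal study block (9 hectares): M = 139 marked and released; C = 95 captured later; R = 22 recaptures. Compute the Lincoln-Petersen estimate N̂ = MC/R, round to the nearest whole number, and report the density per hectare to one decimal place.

N̂ = 139·95/22 = 13205/22 ≈ 600.2 → 600
Density = N̂ / area = 600 / 9 ≈ 66.67 → 66.7 per hectare

density ≈ 66.7 snowshoe hares per hectare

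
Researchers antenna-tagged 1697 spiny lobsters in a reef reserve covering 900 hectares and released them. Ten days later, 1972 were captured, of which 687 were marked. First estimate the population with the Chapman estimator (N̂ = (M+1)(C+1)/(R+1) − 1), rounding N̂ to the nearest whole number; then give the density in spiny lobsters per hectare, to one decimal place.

density ≈ 5.4 spiny lobsters per hectare

N̂ = 1698·1973/688 − 1 = 3350154/688 − 1 ≈ 4868.4 → 4868
Density = N̂ / area = 4868 / 900 ≈ 5.41 → 5.4 per hectare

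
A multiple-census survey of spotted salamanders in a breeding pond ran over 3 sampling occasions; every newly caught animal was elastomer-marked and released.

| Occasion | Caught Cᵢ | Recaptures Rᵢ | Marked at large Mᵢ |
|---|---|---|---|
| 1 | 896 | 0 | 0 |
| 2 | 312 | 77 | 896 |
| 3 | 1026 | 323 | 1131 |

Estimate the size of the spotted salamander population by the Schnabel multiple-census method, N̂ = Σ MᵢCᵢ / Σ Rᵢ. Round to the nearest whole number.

N ≈ 3600

Σ MᵢCᵢ = 0·896 + 896·312 + 1131·1026 = 0 + 279552 + 1160406 = 1439958
Σ Rᵢ = 0 + 77 + 323 = 400
N̂ = 1439958 / 400 ≈ 3599.9 → 3600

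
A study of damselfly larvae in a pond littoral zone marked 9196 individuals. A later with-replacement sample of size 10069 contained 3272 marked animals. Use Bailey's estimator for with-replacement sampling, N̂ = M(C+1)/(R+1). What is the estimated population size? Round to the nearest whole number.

N ≈ 28,293

N̂ = 9196·(10069+1)/(3272+1) = 9196·10070/3273 = 92603720/3273 ≈ 28293.2 → 28293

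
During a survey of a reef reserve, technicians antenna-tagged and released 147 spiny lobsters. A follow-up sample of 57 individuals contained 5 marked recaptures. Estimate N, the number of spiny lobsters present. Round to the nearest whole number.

N ≈ 1676

If marked individuals mix randomly, R/C ≈ M/N, giving N ≈ M·C/R.
N = (147 × 57) / 5 = 8379 / 5 ≈ 1675.8 → 1676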